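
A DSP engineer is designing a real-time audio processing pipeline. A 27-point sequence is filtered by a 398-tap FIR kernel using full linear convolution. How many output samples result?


Linear convolution output length:
L = N + M - 1
  = 27 + 398 - 1
  = 424 samples

424


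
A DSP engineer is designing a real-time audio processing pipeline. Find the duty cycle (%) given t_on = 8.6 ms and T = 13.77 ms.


Duty cycle as a percentage:
DC = (t_on / T) * 100
   = (8.6 / 13.77) * 100
   = 0.624546 * 100
   = 62.45 %

62.45 %


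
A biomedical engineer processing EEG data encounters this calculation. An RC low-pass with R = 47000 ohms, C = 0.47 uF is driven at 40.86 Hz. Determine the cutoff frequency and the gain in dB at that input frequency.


Step 1 — cutoff frequency:
fc = 1 / (2*pi*R*C)
C = 0.47 uF = 4.7e-07 F
fc = 1 / (2*pi*47000*4.7e-07)
   = 7.20484 Hz

Step 2 — magnitude at f = 40.86 Hz:
|H(f)| = 1 / sqrt(1 + (f/fc)^2)
f/fc = 40.86 / 7.20484 = 5.671188
|H| = 1 / sqrt(1 + 32.162373) = 0.173651
|H|_dB = 20*log10(0.173651) = -15.21 dB

fc = 7.20484 Hz; |H(40.86 Hz)| = -15.21 dB


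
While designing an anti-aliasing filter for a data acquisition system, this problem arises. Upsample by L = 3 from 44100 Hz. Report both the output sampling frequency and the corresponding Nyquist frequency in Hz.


Step 1 — output sample rate after interpolation by L:
fs_out = L * fs_in = 3 * 44100 = 132300 Hz

Step 2 — Nyquist frequency of the output stream:
f_Nyq = fs_out / 2 = 132300 / 2 = 66150.0 Hz

fs_out = 132300 Hz; f_Nyquist = 66150.0 Hz


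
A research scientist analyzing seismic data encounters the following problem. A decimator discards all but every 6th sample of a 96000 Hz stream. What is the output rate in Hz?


Decimation reduces the sample rate:
fs_out = fs_in / M
       = 96000 / 6
       = 16000.0 Hz

16000.0 Hz


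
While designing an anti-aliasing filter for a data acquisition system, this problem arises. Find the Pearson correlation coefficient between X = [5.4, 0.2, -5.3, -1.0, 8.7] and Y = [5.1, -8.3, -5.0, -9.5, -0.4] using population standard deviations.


Pearson correlation coefficient (population):
r = cov(X,Y) / (std(X) * std(Y))
Mean X = 1.6, Mean Y = -3.62
Cov(X,Y) = 17.472
Std(X) = 4.923007, Std(Y) = 5.381227
r = 0.6595

0.6595


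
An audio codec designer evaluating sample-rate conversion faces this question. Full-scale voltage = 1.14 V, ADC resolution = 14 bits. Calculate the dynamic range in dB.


Dynamic range from full-scale to LSB:
V_min = V_max / 2^bits = 1.14 / 2^14
DR = 20 * log10(V_max / V_min)
   = 20 * log10(2^14)
   = 20 * 14 * log10(2)
   = 84.29 dB

84.29 dB


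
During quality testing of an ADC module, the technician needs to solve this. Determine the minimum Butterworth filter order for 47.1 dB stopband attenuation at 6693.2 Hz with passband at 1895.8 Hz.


Butterworth filter order formula:
n = log10(10^(A/10) - 1) / (2 * log10(f_stop/f_pass))
10^(47.1/10) - 1 = 51285.1384
f_stop/f_pass = 6693.2 / 1895.8 = 3.5305
n = 4.2987 -> ceil = 5

5


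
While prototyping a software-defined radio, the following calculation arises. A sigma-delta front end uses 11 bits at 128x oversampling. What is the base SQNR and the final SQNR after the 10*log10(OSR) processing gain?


Step 1 — baseline SQNR at Nyquist:
SQNR_base = 6.02*N + 1.76
          = 6.02*11 + 1.76
          = 67.98 dB

Step 2 — oversampling processing gain:
G = 10*log10(OSR) = 10*log10(128) = 21.07 dB

Step 3 — total:
SQNR_total = 67.98 + 21.07 = 89.05 dB

Base SQNR = 67.98 dB; oversampled SQNR = 89.05 dB


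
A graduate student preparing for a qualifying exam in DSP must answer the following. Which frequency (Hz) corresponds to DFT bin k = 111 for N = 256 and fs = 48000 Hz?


Frequency of DFT bin k:
f_k = k * fs / N
    = 111 * 48000 / 256
    = 5328000 / 256
    = 20812.5 Hz

20812.5 Hz


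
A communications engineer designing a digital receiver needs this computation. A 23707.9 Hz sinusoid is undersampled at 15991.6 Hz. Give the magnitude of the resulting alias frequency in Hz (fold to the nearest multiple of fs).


Compute the nearest integer multiple of fs to the signal:
n = round(23707.9 / 15991.6) = 1
f_alias = |23707.9 - 1 * 15991.6|
        = |23707.9 - 15991.6|
        = 7716.3 Hz

7716.3


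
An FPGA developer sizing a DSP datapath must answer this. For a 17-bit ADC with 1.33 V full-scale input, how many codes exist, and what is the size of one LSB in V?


Step 1 — number of quantization levels:
L = 2^N = 2^17 = 131072

Step 2 — LSB step size:
delta = Vfs / L
      = 1.33 / 131072
      = 1.015e-05 V

Levels = 131072; step size = 1.015e-05 V


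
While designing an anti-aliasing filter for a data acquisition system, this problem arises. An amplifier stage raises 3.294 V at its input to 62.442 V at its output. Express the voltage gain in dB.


Voltage gain in dB:
G = 20 * log10(Vout / Vin)
  = 20 * log10(62.442 / 3.294)
  = 20 * log10(18.956284)
  = 20 * 1.277753
  = 25.56 dB

25.56 dB


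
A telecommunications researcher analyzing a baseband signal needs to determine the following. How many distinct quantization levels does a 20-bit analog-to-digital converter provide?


Number of quantization levels = 2^N
= 2^20
= 1048576

1048576


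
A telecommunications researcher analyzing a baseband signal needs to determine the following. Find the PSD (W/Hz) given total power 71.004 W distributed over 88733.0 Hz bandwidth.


Power spectral density:
PSD = P / BW
    = 71.004 / 88733.0
    = 0.0008002 W/Hz

0.0008002 W/Hz


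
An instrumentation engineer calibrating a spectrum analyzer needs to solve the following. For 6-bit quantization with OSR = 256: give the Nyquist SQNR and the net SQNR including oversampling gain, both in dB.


Step 1 — baseline SQNR at Nyquist:
SQNR_base = 6.02*N + 1.76
          = 6.02*6 + 1.76
          = 37.88 dB

Step 2 — oversampling processing gain:
G = 10*log10(OSR) = 10*log10(256) = 24.08 dB

Step 3 — total:
SQNR_total = 37.88 + 24.08 = 61.96 dB

Base SQNR = 37.88 dB; oversampled SQNR = 61.96 dB


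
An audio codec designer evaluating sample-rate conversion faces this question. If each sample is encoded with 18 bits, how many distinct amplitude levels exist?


Number of quantization levels = 2^N
= 2^18
= 262144

262144


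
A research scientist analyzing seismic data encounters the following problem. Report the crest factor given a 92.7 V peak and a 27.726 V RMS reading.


Crest factor is the ratio of peak to RMS:
CF = V_peak / V_rms
   = 92.7 / 27.726
   = 3.3434

3.3434


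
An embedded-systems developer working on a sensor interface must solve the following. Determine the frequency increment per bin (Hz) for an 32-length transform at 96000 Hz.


DFT frequency resolution:
df = fs / N
   = 96000 / 32
   = 3000.0 Hz

3000.0 Hz


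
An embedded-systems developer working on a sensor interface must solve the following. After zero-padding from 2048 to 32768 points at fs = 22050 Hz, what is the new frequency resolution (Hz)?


Frequency resolution after zero-padding:
N_padded = 2048 * 16 = 32768
df = fs / N_padded
   = 22050 / 32768
   = 0.6729 Hz

0.6729 Hz


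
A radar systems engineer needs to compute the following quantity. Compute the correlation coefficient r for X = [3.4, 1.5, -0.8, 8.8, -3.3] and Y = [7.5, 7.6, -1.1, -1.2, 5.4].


Pearson correlation coefficient (population):
r = cov(X,Y) / (std(X) * std(Y))
Mean X = 1.92, Mean Y = 3.64
Cov(X,Y) = -5.1088
Std(X) = 4.107262, Std(Y) = 3.989286
r = -0.3118

-0.3118


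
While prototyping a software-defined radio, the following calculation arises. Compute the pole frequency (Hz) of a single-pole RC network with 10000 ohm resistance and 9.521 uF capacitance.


Cutoff frequency of a first-order RC filter:
fc = 1 / (2 * pi * R * C)
C = 9.521 uF = 9.521e-06 F
fc = 1 / (2 * pi * 10000 * 9.521e-06)
   = 1 / 0.59822207309657
   = 1.67162 Hz

1.67162 Hz


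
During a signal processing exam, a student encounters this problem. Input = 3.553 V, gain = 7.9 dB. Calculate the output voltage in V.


Output voltage from dB gain:
V_out = V_in * 10^(gain_dB / 20)
      = 3.553 * 10^(7.9 / 20)
      = 3.553 * 2.483133
      = 8.8226 V

8.8226 V


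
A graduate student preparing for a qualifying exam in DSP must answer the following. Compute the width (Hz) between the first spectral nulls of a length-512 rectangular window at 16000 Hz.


Main lobe width for a rectangular window:
Width = 2 * fs / N
      = 2 * 16000 / 512
      = 32000 / 512
      = 62.5 Hz

62.5 Hz


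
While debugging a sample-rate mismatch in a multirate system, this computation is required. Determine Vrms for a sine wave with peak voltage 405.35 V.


RMS voltage for a sinusoidal waveform:
V_rms = V_peak / sqrt(2)
      = 405.35 / 1.414214
      = 286.626 V

286.626 V


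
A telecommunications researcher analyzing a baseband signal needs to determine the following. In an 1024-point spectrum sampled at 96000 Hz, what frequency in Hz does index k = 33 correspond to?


Frequency of DFT bin k:
f_k = k * fs / N
    = 33 * 96000 / 1024
    = 3168000 / 1024
    = 3093.75 Hz

3093.75 Hz


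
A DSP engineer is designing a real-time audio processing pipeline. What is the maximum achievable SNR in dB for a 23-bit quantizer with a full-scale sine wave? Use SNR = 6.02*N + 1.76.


Theoretical SNR for a full-scale sinusoid:
SNR = 6.02 * N + 1.76
    = 6.02 * 23 + 1.76
    = 138.46 + 1.76
    = 140.22 dB

140.22 dB


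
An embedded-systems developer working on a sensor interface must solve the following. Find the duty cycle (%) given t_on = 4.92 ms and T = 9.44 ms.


Duty cycle as a percentage:
DC = (t_on / T) * 100
   = (4.92 / 9.44) * 100
   = 0.521186 * 100
   = 52.12 %

52.12 %


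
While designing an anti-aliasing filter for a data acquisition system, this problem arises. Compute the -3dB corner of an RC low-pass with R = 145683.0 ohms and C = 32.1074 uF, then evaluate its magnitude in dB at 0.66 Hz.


Step 1 — cutoff frequency:
fc = 1 / (2*pi*R*C)
C = 32.1074 uF = 3.21074e-05 F
fc = 1 / (2*pi*145683.0*3.21074e-05)
   = 0.0340256 Hz

Step 2 — magnitude at f = 0.66 Hz:
|H(f)| = 1 / sqrt(1 + (f/fc)^2)
f/fc = 0.66 / 0.0340256 = 19.39716
|H| = 1 / sqrt(1 + 376.249816) = 0.0514856
|H|_dB = 20*log10(0.0514856) = -25.77 dB

fc = 0.0340256 Hz; |H(0.66 Hz)| = -25.77 dB


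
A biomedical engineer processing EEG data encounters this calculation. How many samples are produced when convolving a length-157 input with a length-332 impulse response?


Linear convolution output length:
L = N + M - 1
  = 157 + 332 - 1
  = 488 samples

488


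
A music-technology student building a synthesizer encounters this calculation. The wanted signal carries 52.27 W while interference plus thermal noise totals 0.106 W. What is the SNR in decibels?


SNR in decibels:
SNR = 10 * log10(Ps / Pn)
    = 10 * log10(52.27 / 0.106)
    = 10 * log10(493.1132)
    = 10 * 2.6929
    = 26.93 dB

26.93 dB


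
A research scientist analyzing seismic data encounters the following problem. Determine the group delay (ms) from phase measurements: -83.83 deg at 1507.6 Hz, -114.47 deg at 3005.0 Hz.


Group delay from phase difference:
tau = -d(phi)/d(omega)
d(phi) = -30.64 deg = -0.534769 rad
d(omega) = 2*pi*(3005.0 - 1507.6) = 9408.4417 rad/s
tau = -(-0.534769) / 9408.4417
    = 0.0568 ms

0.0568 ms


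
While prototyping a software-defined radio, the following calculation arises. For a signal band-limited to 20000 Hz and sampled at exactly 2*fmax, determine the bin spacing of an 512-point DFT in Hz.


Step 1 — Nyquist sampling rate:
fs = 2 * fmax = 2 * 20000 = 40000 Hz

Step 2 — DFT bin spacing:
df = fs / N = 40000 / 512 = 78.125 Hz

78.125 Hz


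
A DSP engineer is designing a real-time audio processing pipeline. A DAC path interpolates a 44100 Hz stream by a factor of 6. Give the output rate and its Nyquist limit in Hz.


Step 1 — output sample rate after interpolation by L:
fs_out = L * fs_in = 6 * 44100 = 264600 Hz

Step 2 — Nyquist frequency of the output stream:
f_Nyq = fs_out / 2 = 264600 / 2 = 132300.0 Hz

fs_out = 264600 Hz; f_Nyquist = 132300.0 Hz


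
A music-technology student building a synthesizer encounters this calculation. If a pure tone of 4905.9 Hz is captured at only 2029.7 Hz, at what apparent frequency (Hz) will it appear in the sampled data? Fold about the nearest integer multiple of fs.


Compute the nearest integer multiple of fs to the signal:
n = round(4905.9 / 2029.7) = 2
f_alias = |4905.9 - 2 * 2029.7|
        = |4905.9 - 4059.4|
        = 846.5 Hz

846.5


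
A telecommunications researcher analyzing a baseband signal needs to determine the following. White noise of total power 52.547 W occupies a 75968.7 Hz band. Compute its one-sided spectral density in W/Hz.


Power spectral density:
PSD = P / BW
    = 52.547 / 75968.7
    = 0.00069169 W/Hz

0.00069169 W/Hz


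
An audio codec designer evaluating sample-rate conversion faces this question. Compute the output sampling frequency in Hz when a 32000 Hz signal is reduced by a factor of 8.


Decimation reduces the sample rate:
fs_out = fs_in / M
       = 32000 / 8
       = 4000.0 Hz

4000.0 Hz


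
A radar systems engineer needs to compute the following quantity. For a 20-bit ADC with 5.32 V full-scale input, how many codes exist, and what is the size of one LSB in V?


Step 1 — number of quantization levels:
L = 2^N = 2^20 = 1048576

Step 2 — LSB step size:
delta = Vfs / L
      = 5.32 / 1048576
      = 5.07e-06 V

Levels = 1048576; step size = 5.07e-06 V


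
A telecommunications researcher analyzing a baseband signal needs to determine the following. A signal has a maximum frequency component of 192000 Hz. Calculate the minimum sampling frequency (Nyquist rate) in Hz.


The Nyquist rate is twice the maximum frequency component.
fs_min = 2 * fmax
      = 2 * 192000
      = 384000 Hz

384000


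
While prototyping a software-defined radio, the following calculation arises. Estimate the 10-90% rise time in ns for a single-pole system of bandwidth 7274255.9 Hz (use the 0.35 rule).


Rise time from bandwidth relationship:
tr = 0.35 / BW
   = 0.35 / 7274255.9
   = 4.811488691e-08 s
   = 48.1149 ns

48.1149 ns


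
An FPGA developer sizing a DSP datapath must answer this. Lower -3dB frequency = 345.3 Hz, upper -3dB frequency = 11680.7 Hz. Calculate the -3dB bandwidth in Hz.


Bandwidth is the difference of -3dB frequencies:
BW = f_high - f_low
   = 11680.7 - 345.3
   = 11335.4 Hz

11335.4 Hz


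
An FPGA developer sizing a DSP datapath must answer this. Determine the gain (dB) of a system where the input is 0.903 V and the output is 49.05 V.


Voltage gain in dB:
G = 20 * log10(Vout / Vin)
  = 20 * log10(49.05 / 0.903)
  = 20 * log10(54.318937)
  = 20 * 1.734951
  = 34.7 dB

34.7 dB


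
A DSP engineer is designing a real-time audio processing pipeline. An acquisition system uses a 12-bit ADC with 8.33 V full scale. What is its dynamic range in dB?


Dynamic range from full-scale to LSB:
V_min = V_max / 2^bits = 8.33 / 2^12
DR = 20 * log10(V_max / V_min)
   = 20 * log10(2^12)
   = 20 * 12 * log10(2)
   = 72.25 dB

72.25 dB


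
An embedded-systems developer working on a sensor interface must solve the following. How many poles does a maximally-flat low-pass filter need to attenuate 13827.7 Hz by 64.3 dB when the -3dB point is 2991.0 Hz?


Butterworth filter order formula:
n = log10(10^(A/10) - 1) / (2 * log10(f_stop/f_pass))
10^(64.3/10) - 1 = 2691533.8039
f_stop/f_pass = 13827.7 / 2991.0 = 4.6231
n = 4.8351 -> ceil = 5

5


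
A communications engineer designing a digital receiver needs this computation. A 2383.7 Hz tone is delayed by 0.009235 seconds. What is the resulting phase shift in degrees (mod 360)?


Phase shift from frequency and time delay:
phi = 360 * f * t_delay
    = 360 * 2383.7 * 0.009235
    = 7924.85 degrees
    mod 360 = 4.85 degrees

4.85 degrees


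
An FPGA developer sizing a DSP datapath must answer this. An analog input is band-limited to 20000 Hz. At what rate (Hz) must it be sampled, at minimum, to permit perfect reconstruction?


The Nyquist rate is twice the maximum frequency component.
fs_min = 2 * fmax
      = 2 * 20000
      = 40000 Hz

40000


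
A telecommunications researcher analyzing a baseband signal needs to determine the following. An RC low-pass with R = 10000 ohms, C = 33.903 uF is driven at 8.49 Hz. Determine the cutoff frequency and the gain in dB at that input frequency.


Step 1 — cutoff frequency:
fc = 1 / (2*pi*R*C)
C = 33.903 uF = 3.3903e-05 F
fc = 1 / (2*pi*10000*3.3903e-05)
   = 0.469442 Hz

Step 2 — magnitude at f = 8.49 Hz:
|H(f)| = 1 / sqrt(1 + (f/fc)^2)
f/fc = 8.49 / 0.469442 = 18.085301
|H| = 1 / sqrt(1 + 327.078112) = 0.0552092
|H|_dB = 20*log10(0.0552092) = -25.16 dB

fc = 0.469442 Hz; |H(8.49 Hz)| = -25.16 dB


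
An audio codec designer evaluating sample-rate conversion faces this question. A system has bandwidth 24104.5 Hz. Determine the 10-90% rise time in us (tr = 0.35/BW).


Rise time from bandwidth relationship:
tr = 0.35 / BW
   = 0.35 / 24104.5
   = 1.452011035e-05 s
   = 14.5201 us

14.5201 us


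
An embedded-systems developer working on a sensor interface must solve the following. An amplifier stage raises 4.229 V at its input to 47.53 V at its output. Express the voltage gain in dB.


Voltage gain in dB:
G = 20 * log10(Vout / Vin)
  = 20 * log10(47.53 / 4.229)
  = 20 * log10(11.239064)
  = 20 * 1.05073
  = 21.01 dB

21.01 dB


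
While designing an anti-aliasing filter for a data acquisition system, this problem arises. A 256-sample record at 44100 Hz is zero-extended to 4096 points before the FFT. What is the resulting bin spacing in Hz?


Frequency resolution after zero-padding:
N_padded = 256 * 16 = 4096
df = fs / N_padded
   = 44100 / 4096
   = 10.7666 Hz

10.7666 Hz


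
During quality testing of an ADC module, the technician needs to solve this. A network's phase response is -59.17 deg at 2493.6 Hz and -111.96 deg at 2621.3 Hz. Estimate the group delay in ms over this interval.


Group delay from phase difference:
tau = -d(phi)/d(omega)
d(phi) = -52.79 deg = -0.921359 rad
d(omega) = 2*pi*(2621.3 - 2493.6) = 802.3628 rad/s
tau = -(-0.921359) / 802.3628
    = 1.1483 ms

1.1483 ms


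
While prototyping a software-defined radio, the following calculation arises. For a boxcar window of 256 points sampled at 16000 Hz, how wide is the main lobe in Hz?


Main lobe width for a rectangular window:
Width = 2 * fs / N
      = 2 * 16000 / 256
      = 32000 / 256
      = 125.0 Hz

125.0 Hz


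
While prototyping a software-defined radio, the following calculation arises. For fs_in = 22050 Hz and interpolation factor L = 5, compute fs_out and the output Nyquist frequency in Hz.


Step 1 — output sample rate after interpolation by L:
fs_out = L * fs_in = 5 * 22050 = 110250 Hz

Step 2 — Nyquist frequency of the output stream:
f_Nyq = fs_out / 2 = 110250 / 2 = 55125.0 Hz

fs_out = 110250 Hz; f_Nyquist = 55125.0 Hz


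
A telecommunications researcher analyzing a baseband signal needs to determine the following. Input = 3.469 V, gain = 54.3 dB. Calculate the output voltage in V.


Output voltage from dB gain:
V_out = V_in * 10^(gain_dB / 20)
      = 3.469 * 10^(54.3 / 20)
      = 3.469 * 518.800039
      = 1799.7173 V

1799.7173 V


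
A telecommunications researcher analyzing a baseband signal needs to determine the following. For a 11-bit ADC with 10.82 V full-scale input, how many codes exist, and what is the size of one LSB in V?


Step 1 — number of quantization levels:
L = 2^N = 2^11 = 2048

Step 2 — LSB step size:
delta = Vfs / L
      = 10.82 / 2048
      = 0.0052832 V

Levels = 2048; step size = 0.0052832 V


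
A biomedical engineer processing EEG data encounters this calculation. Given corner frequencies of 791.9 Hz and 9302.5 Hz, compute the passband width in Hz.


Bandwidth is the difference of -3dB frequencies:
BW = f_high - f_low
   = 9302.5 - 791.9
   = 8510.6 Hz

8510.6 Hz


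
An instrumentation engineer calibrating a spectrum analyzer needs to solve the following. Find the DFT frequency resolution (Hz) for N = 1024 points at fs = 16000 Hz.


DFT frequency resolution:
df = fs / N
   = 16000 / 1024
   = 15.625 Hz

15.625 Hz


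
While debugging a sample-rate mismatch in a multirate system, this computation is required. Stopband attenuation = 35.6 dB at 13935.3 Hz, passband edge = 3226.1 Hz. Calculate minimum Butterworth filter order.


Butterworth filter order formula:
n = log10(10^(A/10) - 1) / (2 * log10(f_stop/f_pass))
10^(35.6/10) - 1 = 3629.7805
f_stop/f_pass = 13935.3 / 3226.1 = 4.3195
n = 2.8011 -> ceil = 3

3


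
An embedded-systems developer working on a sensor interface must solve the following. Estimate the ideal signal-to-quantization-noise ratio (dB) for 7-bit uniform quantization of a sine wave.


Theoretical SNR for a full-scale sinusoid:
SNR = 6.02 * N + 1.76
    = 6.02 * 7 + 1.76
    = 42.14 + 1.76
    = 43.9 dB

43.9 dB


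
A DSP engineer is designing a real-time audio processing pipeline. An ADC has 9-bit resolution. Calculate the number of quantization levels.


Number of quantization levels = 2^N
= 2^9
= 512

512


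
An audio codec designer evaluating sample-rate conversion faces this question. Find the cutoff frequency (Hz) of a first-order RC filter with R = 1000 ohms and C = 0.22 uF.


Cutoff frequency of a first-order RC filter:
fc = 1 / (2 * pi * R * C)
C = 0.22 uF = 2.2e-07 F
fc = 1 / (2 * pi * 1000 * 2.2e-07)
   = 1 / 0.0013823007675795
   = 723.43156 Hz

723.43156 Hz


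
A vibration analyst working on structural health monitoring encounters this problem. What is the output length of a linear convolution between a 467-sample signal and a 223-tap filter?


Linear convolution output length:
L = N + M - 1
  = 467 + 223 - 1
  = 689 samples

689


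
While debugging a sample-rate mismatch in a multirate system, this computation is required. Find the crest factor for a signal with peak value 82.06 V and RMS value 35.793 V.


Crest factor is the ratio of peak to RMS:
CF = V_peak / V_rms
   = 82.06 / 35.793
   = 2.2926

2.2926


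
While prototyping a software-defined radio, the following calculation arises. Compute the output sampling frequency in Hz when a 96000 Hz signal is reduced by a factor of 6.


Decimation reduces the sample rate:
fs_out = fs_in / M
       = 96000 / 6
       = 16000.0 Hz

16000.0 Hz


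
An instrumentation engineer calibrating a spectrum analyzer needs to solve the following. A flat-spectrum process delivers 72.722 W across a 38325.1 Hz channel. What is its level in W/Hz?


Power spectral density:
PSD = P / BW
    = 72.722 / 38325.1
    = 0.0018975 W/Hz

0.0018975 W/Hz


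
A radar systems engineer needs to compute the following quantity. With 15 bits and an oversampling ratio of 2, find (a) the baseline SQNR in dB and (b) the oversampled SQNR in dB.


Step 1 — baseline SQNR at Nyquist:
SQNR_base = 6.02*N + 1.76
          = 6.02*15 + 1.76
          = 92.06 dB

Step 2 — oversampling processing gain:
G = 10*log10(OSR) = 10*log10(2) = 3.01 dB

Step 3 — total:
SQNR_total = 92.06 + 3.01 = 95.07 dB

Base SQNR = 92.06 dB; oversampled SQNR = 95.07 dB


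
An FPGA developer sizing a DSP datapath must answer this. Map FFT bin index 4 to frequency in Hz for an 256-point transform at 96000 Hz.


Frequency of DFT bin k:
f_k = k * fs / N
    = 4 * 96000 / 256
    = 384000 / 256
    = 1500.0 Hz

1500.0 Hz


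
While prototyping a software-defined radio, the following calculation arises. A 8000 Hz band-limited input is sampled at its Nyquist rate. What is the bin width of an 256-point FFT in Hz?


Step 1 — Nyquist sampling rate:
fs = 2 * fmax = 2 * 8000 = 16000 Hz

Step 2 — DFT bin spacing:
df = fs / N = 16000 / 256 = 62.5 Hz

62.5 Hz


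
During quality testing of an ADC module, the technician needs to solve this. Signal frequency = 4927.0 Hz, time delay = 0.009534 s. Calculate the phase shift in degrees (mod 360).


Phase shift from frequency and time delay:
phi = 360 * f * t_delay
    = 360 * 4927.0 * 0.009534
    = 16910.65 degrees
    mod 360 = 350.65 degrees

350.65 degrees


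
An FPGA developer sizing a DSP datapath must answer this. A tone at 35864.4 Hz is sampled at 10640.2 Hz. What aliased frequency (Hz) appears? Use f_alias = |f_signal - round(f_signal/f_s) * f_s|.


Compute the nearest integer multiple of fs to the signal:
n = round(35864.4 / 10640.2) = 3
f_alias = |35864.4 - 3 * 10640.2|
        = |35864.4 - 31920.6|
        = 3943.8 Hz

3943.8


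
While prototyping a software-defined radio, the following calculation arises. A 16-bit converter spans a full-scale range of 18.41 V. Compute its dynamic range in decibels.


Dynamic range from full-scale to LSB:
V_min = V_max / 2^bits = 18.41 / 2^16
DR = 20 * log10(V_max / V_min)
   = 20 * log10(2^16)
   = 20 * 16 * log10(2)
   = 96.33 dB

96.33 dB


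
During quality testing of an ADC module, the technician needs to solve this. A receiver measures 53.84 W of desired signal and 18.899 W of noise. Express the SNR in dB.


SNR in decibels:
SNR = 10 * log10(Ps / Pn)
    = 10 * log10(53.84 / 18.899)
    = 10 * log10(2.8488)
    = 10 * 0.4547
    = 4.55 dB

4.55 dB


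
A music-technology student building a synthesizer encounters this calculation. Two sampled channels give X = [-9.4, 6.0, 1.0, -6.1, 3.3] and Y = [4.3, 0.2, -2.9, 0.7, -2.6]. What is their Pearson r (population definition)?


Pearson correlation coefficient (population):
r = cov(X,Y) / (std(X) * std(Y))
Mean X = -1.04, Mean Y = -0.06
Cov(X,Y) = -11.0564
Std(X) = 5.797448, Std(Y) = 2.614269
r = -0.7295

-0.7295


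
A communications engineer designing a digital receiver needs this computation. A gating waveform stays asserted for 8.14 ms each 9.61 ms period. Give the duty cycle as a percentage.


Duty cycle as a percentage:
DC = (t_on / T) * 100
   = (8.14 / 9.61) * 100
   = 0.847034 * 100
   = 84.7 %

84.7 %


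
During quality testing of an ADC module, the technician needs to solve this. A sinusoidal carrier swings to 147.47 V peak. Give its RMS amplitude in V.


RMS voltage for a sinusoidal waveform:
V_rms = V_peak / sqrt(2)
      = 147.47 / 1.414214
      = 104.277 V

104.277 V


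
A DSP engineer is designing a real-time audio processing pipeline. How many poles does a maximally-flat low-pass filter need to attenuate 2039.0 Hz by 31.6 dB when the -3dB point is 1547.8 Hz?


Butterworth filter order formula:
n = log10(10^(A/10) - 1) / (2 * log10(f_stop/f_pass))
10^(31.6/10) - 1 = 1444.4398
f_stop/f_pass = 2039.0 / 1547.8 = 1.3174
n = 13.1981 -> ceil = 14

14


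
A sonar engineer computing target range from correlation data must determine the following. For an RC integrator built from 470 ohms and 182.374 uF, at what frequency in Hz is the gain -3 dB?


Cutoff frequency of a first-order RC filter:
fc = 1 / (2 * pi * R * C)
C = 182.374 uF = 0.000182374 F
fc = 1 / (2 * pi * 470 * 0.000182374)
   = 1 / 0.53856812948944
   = 1.856775 Hz

1.856775 Hz


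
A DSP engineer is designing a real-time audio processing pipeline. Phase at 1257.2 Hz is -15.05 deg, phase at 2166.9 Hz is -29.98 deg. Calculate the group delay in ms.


Group delay from phase difference:
tau = -d(phi)/d(omega)
d(phi) = -14.93 deg = -0.260578 rad
d(omega) = 2*pi*(2166.9 - 1257.2) = 5715.8137 rad/s
tau = -(-0.260578) / 5715.8137
    = 0.0456 ms

0.0456 ms


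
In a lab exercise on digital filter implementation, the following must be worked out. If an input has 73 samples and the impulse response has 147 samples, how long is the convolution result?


Linear convolution output length:
L = N + M - 1
  = 73 + 147 - 1
  = 219 samples

219


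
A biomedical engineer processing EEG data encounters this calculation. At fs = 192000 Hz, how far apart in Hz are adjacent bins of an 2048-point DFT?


DFT frequency resolution:
df = fs / N
   = 192000 / 2048
   = 93.75 Hz

93.75 Hz


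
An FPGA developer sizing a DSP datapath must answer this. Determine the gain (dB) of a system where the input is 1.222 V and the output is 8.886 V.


Voltage gain in dB:
G = 20 * log10(Vout / Vin)
  = 20 * log10(8.886 / 1.222)
  = 20 * log10(7.271686)
  = 20 * 0.861635
  = 17.23 dB

17.23 dB


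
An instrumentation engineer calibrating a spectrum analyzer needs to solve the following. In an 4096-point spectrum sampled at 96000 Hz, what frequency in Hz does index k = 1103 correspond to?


Frequency of DFT bin k:
f_k = k * fs / N
    = 1103 * 96000 / 4096
    = 105888000 / 4096
    = 25851.562 Hz

25851.562 Hz


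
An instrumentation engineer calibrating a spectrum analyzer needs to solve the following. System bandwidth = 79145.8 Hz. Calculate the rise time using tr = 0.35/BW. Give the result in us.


Rise time from bandwidth relationship:
tr = 0.35 / BW
   = 0.35 / 79145.8
   = 4.422218235e-06 s
   = 4.4222 us

4.4222 us


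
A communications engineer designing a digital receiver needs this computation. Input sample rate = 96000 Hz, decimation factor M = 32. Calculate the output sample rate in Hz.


Decimation reduces the sample rate:
fs_out = fs_in / M
       = 96000 / 32
       = 3000.0 Hz

3000.0 Hz


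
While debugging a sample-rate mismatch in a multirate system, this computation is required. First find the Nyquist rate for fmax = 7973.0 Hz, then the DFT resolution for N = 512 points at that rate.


Step 1 — Nyquist sampling rate:
fs = 2 * fmax = 2 * 7973.0 = 15946.0 Hz

Step 2 — DFT bin spacing:
df = fs / N = 15946.0 / 512 = 31.1445 Hz

31.1445 Hz


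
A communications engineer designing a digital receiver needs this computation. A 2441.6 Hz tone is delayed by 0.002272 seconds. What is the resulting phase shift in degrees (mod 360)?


Phase shift from frequency and time delay:
phi = 360 * f * t_delay
    = 360 * 2441.6 * 0.002272
    = 1997.03 degrees
    mod 360 = 197.03 degrees

197.03 degrees


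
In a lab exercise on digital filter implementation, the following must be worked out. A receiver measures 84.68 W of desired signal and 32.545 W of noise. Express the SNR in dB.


SNR in decibels:
SNR = 10 * log10(Ps / Pn)
    = 10 * log10(84.68 / 32.545)
    = 10 * log10(2.6019)
    = 10 * 0.4153
    = 4.15 dB

4.15 dB


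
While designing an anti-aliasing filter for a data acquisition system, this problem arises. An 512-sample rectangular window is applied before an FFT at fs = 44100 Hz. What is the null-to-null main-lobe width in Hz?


Main lobe width for a rectangular window:
Width = 2 * fs / N
      = 2 * 44100 / 512
      = 88200 / 512
      = 172.266 Hz

172.266 Hz


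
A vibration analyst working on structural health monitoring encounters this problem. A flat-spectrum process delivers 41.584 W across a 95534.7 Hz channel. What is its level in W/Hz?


Power spectral density:
PSD = P / BW
    = 41.584 / 95534.7
    = 0.00043528 W/Hz

0.00043528 W/Hz


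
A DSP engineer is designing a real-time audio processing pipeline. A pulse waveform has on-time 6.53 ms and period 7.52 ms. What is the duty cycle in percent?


Duty cycle as a percentage:
DC = (t_on / T) * 100
   = (6.53 / 7.52) * 100
   = 0.868351 * 100
   = 86.84 %

86.84 %


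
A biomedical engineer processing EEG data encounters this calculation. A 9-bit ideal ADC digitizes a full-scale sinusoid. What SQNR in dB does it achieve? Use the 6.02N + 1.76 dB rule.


Theoretical SNR for a full-scale sinusoid:
SNR = 6.02 * N + 1.76
    = 6.02 * 9 + 1.76
    = 54.18 + 1.76
    = 55.94 dB

55.94 dB


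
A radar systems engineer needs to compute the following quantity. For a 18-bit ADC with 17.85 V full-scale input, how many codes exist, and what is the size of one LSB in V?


Step 1 — number of quantization levels:
L = 2^N = 2^18 = 262144

Step 2 — LSB step size:
delta = Vfs / L
      = 17.85 / 262144
      = 6.809e-05 V

Levels = 262144; step size = 6.809e-05 V


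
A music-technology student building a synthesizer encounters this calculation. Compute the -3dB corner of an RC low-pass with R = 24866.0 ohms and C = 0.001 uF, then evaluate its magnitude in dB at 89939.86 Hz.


Step 1 — cutoff frequency:
fc = 1 / (2*pi*R*C)
C = 0.001 uF = 1e-09 F
fc = 1 / (2*pi*24866.0*1e-09)
   = 6400.504 Hz

Step 2 — magnitude at f = 89939.86 Hz:
|H(f)| = 1 / sqrt(1 + (f/fc)^2)
f/fc = 89939.86 / 6400.504 = 14.051997
|H| = 1 / sqrt(1 + 197.45862) = 0.0709847
|H|_dB = 20*log10(0.0709847) = -22.98 dB

fc = 6400.504 Hz; |H(89939.86 Hz)| = -22.98 dB


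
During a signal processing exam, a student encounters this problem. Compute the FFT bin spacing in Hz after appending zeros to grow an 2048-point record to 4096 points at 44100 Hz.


Frequency resolution after zero-padding:
N_padded = 2048 * 2 = 4096
df = fs / N_padded
   = 44100 / 4096
   = 10.7666 Hz

10.7666 Hz


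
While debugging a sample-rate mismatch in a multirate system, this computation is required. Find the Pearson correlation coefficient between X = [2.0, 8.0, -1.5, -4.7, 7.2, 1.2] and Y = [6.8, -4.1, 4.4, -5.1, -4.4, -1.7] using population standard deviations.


Pearson correlation coefficient (population):
r = cov(X,Y) / (std(X) * std(Y))
Mean X = 2.0333, Mean Y = -0.6833
Cov(X,Y) = -4.535556
Std(X) = 4.487266, Std(Y) = 4.616426
r = -0.2189

-0.2189


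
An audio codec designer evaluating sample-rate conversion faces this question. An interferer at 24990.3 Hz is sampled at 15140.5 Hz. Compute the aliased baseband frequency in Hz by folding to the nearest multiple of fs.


Compute the nearest integer multiple of fs to the signal:
n = round(24990.3 / 15140.5) = 2
f_alias = |24990.3 - 2 * 15140.5|
        = |24990.3 - 30281.0|
        = 5290.7 Hz

5290.7


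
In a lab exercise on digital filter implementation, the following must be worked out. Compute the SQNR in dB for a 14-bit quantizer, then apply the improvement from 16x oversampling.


Step 1 — baseline SQNR at Nyquist:
SQNR_base = 6.02*N + 1.76
          = 6.02*14 + 1.76
          = 86.04 dB

Step 2 — oversampling processing gain:
G = 10*log10(OSR) = 10*log10(16) = 12.04 dB

Step 3 — total:
SQNR_total = 86.04 + 12.04 = 98.08 dB

Base SQNR = 86.04 dB; oversampled SQNR = 98.08 dB


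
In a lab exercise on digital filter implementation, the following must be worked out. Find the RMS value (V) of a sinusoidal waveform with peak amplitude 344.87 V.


RMS voltage for a sinusoidal waveform:
V_rms = V_peak / sqrt(2)
      = 344.87 / 1.414214
      = 243.86 V

243.86 V


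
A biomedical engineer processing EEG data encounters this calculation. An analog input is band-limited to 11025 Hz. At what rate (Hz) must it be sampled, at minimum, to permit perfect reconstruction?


The Nyquist rate is twice the maximum frequency component.
fs_min = 2 * fmax
      = 2 * 11025
      = 22050 Hz

22050


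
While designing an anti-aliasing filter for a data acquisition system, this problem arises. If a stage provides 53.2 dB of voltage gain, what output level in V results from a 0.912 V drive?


Output voltage from dB gain:
V_out = V_in * 10^(gain_dB / 20)
      = 0.912 * 10^(53.2 / 20)
      = 0.912 * 457.08819
      = 416.8644 V

416.8644 V


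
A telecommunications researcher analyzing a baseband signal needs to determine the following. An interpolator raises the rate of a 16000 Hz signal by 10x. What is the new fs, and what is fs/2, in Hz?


Step 1 — output sample rate after interpolation by L:
fs_out = L * fs_in = 10 * 16000 = 160000 Hz

Step 2 — Nyquist frequency of the output stream:
f_Nyq = fs_out / 2 = 160000 / 2 = 80000.0 Hz

fs_out = 160000 Hz; f_Nyquist = 80000.0 Hz


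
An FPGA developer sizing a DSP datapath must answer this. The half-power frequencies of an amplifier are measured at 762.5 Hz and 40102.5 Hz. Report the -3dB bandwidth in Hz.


Bandwidth is the difference of -3dB frequencies:
BW = f_high - f_low
   = 40102.5 - 762.5
   = 39340.0 Hz

39340.0 Hz


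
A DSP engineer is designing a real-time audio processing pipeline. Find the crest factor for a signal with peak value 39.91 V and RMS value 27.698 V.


Crest factor is the ratio of peak to RMS:
CF = V_peak / V_rms
   = 39.91 / 27.698
   = 1.4409

1.4409


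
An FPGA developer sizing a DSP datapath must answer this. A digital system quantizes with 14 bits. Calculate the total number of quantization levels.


Number of quantization levels = 2^N
= 2^14
= 16384

16384


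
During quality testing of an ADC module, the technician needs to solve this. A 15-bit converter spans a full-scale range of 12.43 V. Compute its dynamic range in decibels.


Dynamic range from full-scale to LSB:
V_min = V_max / 2^bits = 12.43 / 2^15
DR = 20 * log10(V_max / V_min)
   = 20 * log10(2^15)
   = 20 * 15 * log10(2)
   = 90.31 dB

90.31 dB


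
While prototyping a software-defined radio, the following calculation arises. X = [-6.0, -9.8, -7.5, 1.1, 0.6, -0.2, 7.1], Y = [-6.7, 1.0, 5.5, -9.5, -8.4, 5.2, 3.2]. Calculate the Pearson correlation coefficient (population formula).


Pearson correlation coefficient (population):
r = cov(X,Y) / (std(X) * std(Y))
Mean X = -2.1, Mean Y = -1.3857
Cov(X,Y) = -3.575714
Std(X) = 5.469918, Std(Y) = 6.103729
r = -0.1071

-0.1071


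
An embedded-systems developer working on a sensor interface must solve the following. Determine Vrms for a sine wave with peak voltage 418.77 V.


RMS voltage for a sinusoidal waveform:
V_rms = V_peak / sqrt(2)
      = 418.77 / 1.414214
      = 296.115 V

296.115 V


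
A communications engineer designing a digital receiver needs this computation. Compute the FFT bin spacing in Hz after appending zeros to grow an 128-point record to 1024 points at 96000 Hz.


Frequency resolution after zero-padding:
N_padded = 128 * 8 = 1024
df = fs / N_padded
   = 96000 / 1024
   = 93.75 Hz

93.75 Hz


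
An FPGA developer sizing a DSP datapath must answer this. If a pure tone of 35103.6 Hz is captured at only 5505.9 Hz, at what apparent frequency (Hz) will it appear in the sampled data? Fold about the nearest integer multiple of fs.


Compute the nearest integer multiple of fs to the signal:
n = round(35103.6 / 5505.9) = 6
f_alias = |35103.6 - 6 * 5505.9|
        = |35103.6 - 33035.4|
        = 2068.2 Hz

2068.2


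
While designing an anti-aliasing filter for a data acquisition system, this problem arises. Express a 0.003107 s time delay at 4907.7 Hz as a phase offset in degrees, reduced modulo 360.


Phase shift from frequency and time delay:
phi = 360 * f * t_delay
    = 360 * 4907.7 * 0.003107
    = 5489.36 degrees
    mod 360 = 89.36 degrees

89.36 degrees


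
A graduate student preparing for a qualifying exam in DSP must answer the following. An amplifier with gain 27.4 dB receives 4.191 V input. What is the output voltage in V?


Output voltage from dB gain:
V_out = V_in * 10^(gain_dB / 20)
      = 4.191 * 10^(27.4 / 20)
      = 4.191 * 23.442288
      = 98.2466 V

98.2466 V


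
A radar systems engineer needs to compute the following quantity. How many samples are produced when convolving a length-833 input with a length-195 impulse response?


Linear convolution output length:
L = N + M - 1
  = 833 + 195 - 1
  = 1027 samples

1027


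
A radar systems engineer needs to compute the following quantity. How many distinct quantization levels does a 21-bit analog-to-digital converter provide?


Number of quantization levels = 2^N
= 2^21
= 2097152

2097152


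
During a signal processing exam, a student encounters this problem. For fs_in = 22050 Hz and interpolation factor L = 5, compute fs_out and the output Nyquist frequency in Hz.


Step 1 — output sample rate after interpolation by L:
fs_out = L * fs_in = 5 * 22050 = 110250 Hz

Step 2 — Nyquist frequency of the output stream:
f_Nyq = fs_out / 2 = 110250 / 2 = 55125.0 Hz

fs_out = 110250 Hz; f_Nyquist = 55125.0 Hz
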